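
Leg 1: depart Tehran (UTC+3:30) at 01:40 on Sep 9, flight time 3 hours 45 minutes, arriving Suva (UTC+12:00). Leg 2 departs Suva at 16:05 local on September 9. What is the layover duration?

Convert departure to UTC: 01:40 − 3:30 = 22:10 UTC on Sep 8.
Add 3 hours and 45 minutes flight time → 01:55 UTC (Sep 9).
Suva is UTC+12:00, so local arrival = 01:55 + 12:00 = 13:55 on Sep 9.
Layover = 16:05 − 13:55 = 2 hours 10 minutes.

2 hours 10 minutes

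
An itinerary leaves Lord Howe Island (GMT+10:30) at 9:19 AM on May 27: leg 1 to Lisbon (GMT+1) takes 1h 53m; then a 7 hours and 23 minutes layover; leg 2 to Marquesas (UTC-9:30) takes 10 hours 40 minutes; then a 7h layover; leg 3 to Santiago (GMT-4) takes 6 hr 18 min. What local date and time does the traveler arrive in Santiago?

4:03 AM on May 28

Convert departure to UTC: 9:19 AM − 10:30 = 10:49 PM UTC on May 26.
Add 1 hour 53 minutes leg 1 → 12:42 AM UTC (May 27).
Add 7 hours and 23 minutes layover in Lisbon → 8:05 AM UTC.
Add 10 hours 40 minutes leg 2 → 6:45 PM UTC.
Add 7 hours layover in Marquesas → 1:45 AM UTC (May 28).
Add 6 hours 18 minutes leg 3 → 8:03 AM UTC.
Santiago is UTC−4:00, so local arrival = 8:03 AM − 4:00 = 4:03 AM on May 28.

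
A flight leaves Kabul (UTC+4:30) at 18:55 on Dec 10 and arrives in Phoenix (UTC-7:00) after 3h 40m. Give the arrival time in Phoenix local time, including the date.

Convert departure to UTC: 18:55 − 4:30 = 14:25 UTC on Dec 10.
Add 3 hours 40 minutes travel time → 18:05 UTC.
Phoenix is UTC−7:00, so local arrival = 18:05 − 7:00 = 11:05 on Dec 10.

11:05 on December 10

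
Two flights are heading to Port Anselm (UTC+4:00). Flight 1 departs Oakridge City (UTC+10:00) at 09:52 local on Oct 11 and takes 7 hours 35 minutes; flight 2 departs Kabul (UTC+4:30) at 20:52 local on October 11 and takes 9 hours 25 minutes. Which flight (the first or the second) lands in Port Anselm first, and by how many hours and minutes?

Flight 1 in UTC: 09:52 − 10:00 = 23:52 on Oct 10.
+7 hours 35 minutes → arrive 07:27 UTC on Oct 11.
Flight 2 in UTC: 20:52 − 4:30 = 16:22 on Oct 11.
+9 hours and 25 minutes → arrive 01:47 UTC on Oct 12.
Flight 1 lands earlier by 18 hours 20 minutes.

the first, by 18 hours 20 minutes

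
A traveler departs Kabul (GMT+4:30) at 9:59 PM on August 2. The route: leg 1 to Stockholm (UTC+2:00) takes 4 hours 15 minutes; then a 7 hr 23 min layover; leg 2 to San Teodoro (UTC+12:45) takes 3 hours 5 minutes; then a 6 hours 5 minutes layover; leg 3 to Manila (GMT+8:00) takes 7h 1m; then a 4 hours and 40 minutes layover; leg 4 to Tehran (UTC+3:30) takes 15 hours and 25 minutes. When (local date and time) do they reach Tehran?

8:53 PM on Aug 4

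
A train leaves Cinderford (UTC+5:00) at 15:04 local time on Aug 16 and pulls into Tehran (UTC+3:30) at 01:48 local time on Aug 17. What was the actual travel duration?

Departure in UTC: 15:04 − 5:00 = 10:04 on Aug 16.
Arrival in UTC: 01:48 − 3:30 = 22:18 on Aug 16.
Elapsed = 22:18 − 10:04 = 12 hours 14 minutes.

12 hours 14 minutes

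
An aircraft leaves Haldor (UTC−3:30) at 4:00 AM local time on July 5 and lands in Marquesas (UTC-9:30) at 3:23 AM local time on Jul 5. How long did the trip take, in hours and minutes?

5 hours 23 minutes

Departure in UTC: 4:00 AM + 3:30 = 7:30 AM on Jul 5.
Arrival in UTC: 3:23 AM + 9:30 = 12:53 PM on Jul 5.
Elapsed = 12:53 PM − 7:30 AM = 5 hours 23 minutes.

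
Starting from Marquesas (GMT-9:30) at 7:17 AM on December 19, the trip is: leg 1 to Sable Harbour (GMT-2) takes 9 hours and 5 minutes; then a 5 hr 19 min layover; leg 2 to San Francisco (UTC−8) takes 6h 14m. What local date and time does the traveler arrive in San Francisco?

Convert departure to UTC: 7:17 AM + 9:30 = 4:47 PM UTC on Dec 19.
Add 9 hours and 5 minutes leg 1 → 1:52 AM UTC (Dec 20).
Add 5 hours and 19 minutes layover in Sable Harbour → 7:11 AM UTC.
Add 6 hours 14 minutes leg 2 → 1:25 PM UTC.
San Francisco is UTC−8:00, so local arrival = 1:25 PM − 8:00 = 5:25 AM on Dec 20.

5:25 AM on Dec 20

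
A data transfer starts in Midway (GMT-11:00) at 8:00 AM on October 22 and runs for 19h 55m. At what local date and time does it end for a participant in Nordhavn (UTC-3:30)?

Convert start to UTC: 8:00 AM + 11:00 = 7:00 PM UTC on Oct 22.
Add 19 hours and 55 minutes duration → 2:55 PM UTC (Oct 23).
Nordhavn is UTC−3:30, so local end time = 2:55 PM − 3:30 = 11:25 AM on Oct 23.

11:25 AM on October 23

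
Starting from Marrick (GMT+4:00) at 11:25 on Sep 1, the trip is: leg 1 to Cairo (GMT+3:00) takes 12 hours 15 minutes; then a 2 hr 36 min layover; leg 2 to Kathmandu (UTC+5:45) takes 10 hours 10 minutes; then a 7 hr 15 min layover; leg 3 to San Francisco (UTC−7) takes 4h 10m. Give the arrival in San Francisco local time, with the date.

Convert departure to UTC: 11:25 − 4:00 = 07:25 UTC on Sep 1.
Add 12 hours 15 minutes leg 1 → 19:40 UTC.
Add 2 hours 36 minutes layover in Cairo → 22:16 UTC.
Add 10 hours 10 minutes leg 2 → 08:26 UTC (Sep 2).
Add 7 hours 15 minutes layover in Kathmandu → 15:41 UTC.
Add 4 hours 10 minutes leg 3 → 19:51 UTC.
San Francisco is UTC−7:00, so local arrival = 19:51 − 7:00 = 12:51 on Sep 2.

12:51 on September 2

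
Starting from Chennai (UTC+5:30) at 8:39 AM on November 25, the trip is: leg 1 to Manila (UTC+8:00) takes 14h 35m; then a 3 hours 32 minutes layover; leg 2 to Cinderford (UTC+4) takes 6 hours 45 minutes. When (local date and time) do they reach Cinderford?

Convert departure to UTC: 8:39 AM − 5:30 = 3:09 AM UTC on Nov 25.
Add 14 hours and 35 minutes leg 1 → 5:44 PM UTC.
Add 3 hours 32 minutes layover in Manila → 9:16 PM UTC.
Add 6 hours 45 minutes leg 2 → 4:01 AM UTC (Nov 26).
Cinderford is UTC+4:00, so local arrival = 4:01 AM + 4:00 = 8:01 AM on Nov 26.

8:01 AM on Nov 26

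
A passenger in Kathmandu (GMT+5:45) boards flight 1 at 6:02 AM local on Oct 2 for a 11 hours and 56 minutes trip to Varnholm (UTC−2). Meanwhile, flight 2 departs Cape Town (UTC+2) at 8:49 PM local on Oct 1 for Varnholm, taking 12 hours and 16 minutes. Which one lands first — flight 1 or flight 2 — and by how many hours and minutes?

the second, by 5 hours 8 minutes

Flight 1 in UTC: 6:02 AM − 5:45 = 12:17 AM on Oct 2.
+11 hours and 56 minutes → arrive 12:13 PM UTC on Oct 2.
Flight 2 in UTC: 8:49 PM − 2:00 = 6:49 PM on Oct 1.
+12 hours 16 minutes → arrive 7:05 AM UTC on Oct 2.
Flight 2 lands earlier by 5 hours 8 minutes.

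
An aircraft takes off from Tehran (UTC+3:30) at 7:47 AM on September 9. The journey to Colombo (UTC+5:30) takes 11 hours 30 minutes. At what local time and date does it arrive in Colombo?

9:17 PM on September 9

Colombo is 2:00 ahead of Tehran.
After 11 hours and 30 minutes it is 7:17 PM in Tehran.
Shift by the zone difference: 7:17 PM + 2:00 = 9:17 PM on Sep 9 in Colombo.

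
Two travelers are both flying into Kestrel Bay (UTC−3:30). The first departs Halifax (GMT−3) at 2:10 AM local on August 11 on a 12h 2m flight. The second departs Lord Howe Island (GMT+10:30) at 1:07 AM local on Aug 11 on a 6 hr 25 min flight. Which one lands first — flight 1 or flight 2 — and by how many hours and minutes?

the second, by 20 hours 10 minutes

Flight 1 in UTC: 2:10 AM + 3:00 = 5:10 AM on Aug 11.
+12 hours 2 minutes → arrive 5:12 PM UTC on Aug 11.
Flight 2 in UTC: 1:07 AM − 10:30 = 2:37 PM on Aug 10.
+6 hours and 25 minutes → arrive 9:02 PM UTC on Aug 10.
Flight 2 lands earlier by 20 hours 10 minutes.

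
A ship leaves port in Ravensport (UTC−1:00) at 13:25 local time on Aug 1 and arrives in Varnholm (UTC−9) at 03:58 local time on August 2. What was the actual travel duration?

Departure in UTC: 13:25 + 1:00 = 14:25 on Aug 1.
Arrival in UTC: 03:58 + 9:00 = 12:58 on Aug 2.
Elapsed = 12:58 − 14:25 (+1 day) = 22 hours 33 minutes.

22 hours 33 minutes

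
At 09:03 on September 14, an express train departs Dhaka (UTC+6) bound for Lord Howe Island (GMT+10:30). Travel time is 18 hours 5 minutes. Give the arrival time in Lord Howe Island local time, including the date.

07:38 on September 15

Lord Howe Island is 4:30 ahead of Dhaka.
After 18 hours 5 minutes it is 03:08 (Sep 15) in Dhaka.
Shift by the zone difference: 03:08 + 4:30 = 07:38 on Sep 15 in Lord Howe Island.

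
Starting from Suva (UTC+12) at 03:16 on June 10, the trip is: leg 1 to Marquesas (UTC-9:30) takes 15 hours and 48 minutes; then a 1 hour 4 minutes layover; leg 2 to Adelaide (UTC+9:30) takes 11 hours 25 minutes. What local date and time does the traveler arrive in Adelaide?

Convert departure to UTC: 03:16 − 12:00 = 15:16 UTC on Jun 9.
Add 15 hours 48 minutes leg 1 → 07:04 UTC (Jun 10).
Add 1 hour 4 minutes layover in Marquesas → 08:08 UTC.
Add 11 hours 25 minutes leg 2 → 19:33 UTC.
Adelaide is UTC+9:30, so local arrival = 19:33 + 9:30 = 05:03 on Jun 11.

05:03 on Jun 11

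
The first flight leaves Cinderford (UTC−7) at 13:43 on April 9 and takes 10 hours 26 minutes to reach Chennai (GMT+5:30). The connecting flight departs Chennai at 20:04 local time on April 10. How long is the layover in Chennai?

Convert departure to UTC: 13:43 + 7:00 = 20:43 UTC on Apr 9.
Add 10 hours 26 minutes flight time → 07:09 UTC (Apr 10).
Chennai is UTC+5:30, so local arrival = 07:09 + 5:30 = 12:39 on Apr 10.
Layover = 20:04 − 12:39 = 7 hours 25 minutes.

7 hours 25 minutes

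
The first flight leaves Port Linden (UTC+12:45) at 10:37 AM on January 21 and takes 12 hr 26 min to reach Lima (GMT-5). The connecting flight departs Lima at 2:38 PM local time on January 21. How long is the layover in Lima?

9 hours 20 minutes

Convert departure to UTC: 10:37 AM − 12:45 = 9:52 PM UTC on Jan 20.
Add 12 hours and 26 minutes flight time → 10:18 AM UTC (Jan 21).
Lima is UTC−5:00, so local arrival = 10:18 AM − 5:00 = 5:18 AM on Jan 21.
Layover = 2:38 PM − 5:18 AM = 9 hours 20 minutes.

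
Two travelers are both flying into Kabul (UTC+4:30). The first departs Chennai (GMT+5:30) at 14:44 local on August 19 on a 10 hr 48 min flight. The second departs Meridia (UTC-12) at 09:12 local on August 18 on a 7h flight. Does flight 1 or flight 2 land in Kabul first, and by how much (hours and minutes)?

the second, by 15 hours 50 minutes

Flight 1 in UTC: 14:44 − 5:30 = 09:14 on Aug 19.
+10 hours 48 minutes → arrive 20:02 UTC on Aug 19.
Flight 2 in UTC: 09:12 + 12:00 = 21:12 on Aug 18.
+7 hours → arrive 04:12 UTC on Aug 19.
Flight 2 lands earlier by 15 hours 50 minutes.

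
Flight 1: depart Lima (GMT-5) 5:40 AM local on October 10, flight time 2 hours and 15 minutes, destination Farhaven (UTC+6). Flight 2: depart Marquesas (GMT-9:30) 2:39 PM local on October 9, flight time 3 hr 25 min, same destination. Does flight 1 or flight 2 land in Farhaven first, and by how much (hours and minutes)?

the second, by 9 hours 21 minutes

Flight 1 in UTC: 5:40 AM + 5:00 = 10:40 AM on Oct 10.
+2 hours and 15 minutes → arrive 12:55 PM UTC on Oct 10.
Flight 2 in UTC: 2:39 PM + 9:30 = 12:09 AM on Oct 10.
+3 hours 25 minutes → arrive 3:34 AM UTC on Oct 10.
Flight 2 lands earlier by 9 hours 21 minutes.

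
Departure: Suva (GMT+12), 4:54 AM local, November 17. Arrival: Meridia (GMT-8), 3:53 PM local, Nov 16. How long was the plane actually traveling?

Meridia is 20:00 behind Suva.
Clock-face elapsed time (ignoring zones) is −13 hours 1 minute.
Actual elapsed = −13 hours 1 minute + 20:00 = 6 hours 59 minutes.

6 hours 59 minutes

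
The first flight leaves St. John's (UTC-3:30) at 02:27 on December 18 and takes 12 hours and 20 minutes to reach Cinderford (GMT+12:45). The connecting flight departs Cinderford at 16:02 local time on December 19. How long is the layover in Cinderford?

9 hours

Convert departure to UTC: 02:27 + 3:30 = 05:57 UTC on Dec 18.
Add 12 hours and 20 minutes flight time → 18:17 UTC.
Cinderford is UTC+12:45, so local arrival = 18:17 + 12:45 = 07:02 on Dec 19.
Layover = 16:02 − 07:02 = 9 hours.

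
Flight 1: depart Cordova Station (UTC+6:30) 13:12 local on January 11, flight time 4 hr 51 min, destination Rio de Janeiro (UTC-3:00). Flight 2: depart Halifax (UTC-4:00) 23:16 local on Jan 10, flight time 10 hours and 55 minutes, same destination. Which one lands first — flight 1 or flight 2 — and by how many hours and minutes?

Flight 1 in UTC: 13:12 − 6:30 = 06:42 on Jan 11.
+4 hours 51 minutes → arrive 11:33 UTC on Jan 11.
Flight 2 in UTC: 23:16 + 4:00 = 03:16 on Jan 11.
+10 hours and 55 minutes → arrive 14:11 UTC on Jan 11.
Flight 1 lands earlier by 2 hours 38 minutes.

the first, by 2 hours 38 minutes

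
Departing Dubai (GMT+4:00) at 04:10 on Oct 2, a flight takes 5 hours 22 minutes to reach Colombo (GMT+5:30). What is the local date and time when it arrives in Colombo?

Colombo is 1:30 ahead of Dubai.
After 5 hours and 22 minutes it is 09:32 in Dubai.
Shift by the zone difference: 09:32 + 1:30 = 11:02 on Oct 2 in Colombo.

11:02 on Oct 2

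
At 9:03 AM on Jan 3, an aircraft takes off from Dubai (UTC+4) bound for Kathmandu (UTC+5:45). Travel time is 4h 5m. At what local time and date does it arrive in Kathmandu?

Convert departure to UTC: 9:03 AM − 4:00 = 5:03 AM UTC on Jan 3.
Add 4 hours and 5 minutes travel time → 9:08 AM UTC.
Kathmandu is UTC+5:45, so local arrival = 9:08 AM + 5:45 = 2:53 PM on Jan 3.

2:53 PM on January 3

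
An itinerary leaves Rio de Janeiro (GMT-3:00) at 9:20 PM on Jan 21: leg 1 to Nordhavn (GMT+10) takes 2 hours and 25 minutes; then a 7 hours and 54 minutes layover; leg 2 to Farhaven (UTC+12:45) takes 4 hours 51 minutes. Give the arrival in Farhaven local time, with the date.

Convert departure to UTC: 9:20 PM + 3:00 = 12:20 AM UTC on Jan 22.
Add 2 hours 25 minutes leg 1 → 2:45 AM UTC.
Add 7 hours 54 minutes layover in Nordhavn → 10:39 AM UTC.
Add 4 hours and 51 minutes leg 2 → 3:30 PM UTC.
Farhaven is UTC+12:45, so local arrival = 3:30 PM + 12:45 = 4:15 AM on Jan 23.

4:15 AM on Jan 23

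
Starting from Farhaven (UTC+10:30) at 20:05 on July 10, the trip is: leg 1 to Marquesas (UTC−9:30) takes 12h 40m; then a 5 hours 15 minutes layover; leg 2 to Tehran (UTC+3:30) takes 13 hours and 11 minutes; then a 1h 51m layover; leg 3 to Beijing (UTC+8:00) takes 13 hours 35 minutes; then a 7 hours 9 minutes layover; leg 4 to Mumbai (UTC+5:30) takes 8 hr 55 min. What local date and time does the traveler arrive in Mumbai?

05:41 on Jul 13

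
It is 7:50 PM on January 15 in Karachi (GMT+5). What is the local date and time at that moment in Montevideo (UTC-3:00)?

In UTC: 7:50 PM − 5:00 = 2:50 PM on Jan 15.
Montevideo is UTC−3:00: 2:50 PM − 3:00 = 11:50 AM on Jan 15.

11:50 AM on Jan 15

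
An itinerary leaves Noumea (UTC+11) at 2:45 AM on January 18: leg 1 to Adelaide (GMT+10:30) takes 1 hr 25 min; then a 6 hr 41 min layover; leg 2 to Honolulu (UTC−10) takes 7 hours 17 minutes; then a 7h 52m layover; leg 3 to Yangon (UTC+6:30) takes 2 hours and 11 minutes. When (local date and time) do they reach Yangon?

11:41 PM on Jan 18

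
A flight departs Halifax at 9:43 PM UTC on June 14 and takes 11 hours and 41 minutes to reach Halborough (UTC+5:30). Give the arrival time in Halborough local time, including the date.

2:54 PM on June 15

Departure is given in UTC: 9:43 PM on Jun 14.
Add 11 hours and 41 minutes → 9:24 AM UTC (Jun 15).
Halborough is UTC+5:30: 9:24 AM + 5:30 = 2:54 PM on Jun 15.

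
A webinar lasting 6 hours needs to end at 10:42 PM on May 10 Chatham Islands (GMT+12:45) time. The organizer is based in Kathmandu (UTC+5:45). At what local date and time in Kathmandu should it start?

9:42 AM on May 10

Target end time in UTC: 10:42 PM − 12:45 = 9:57 AM on May 10.
Subtract 6 hours → start 3:57 AM UTC on May 10.
Kathmandu is UTC+5:45: 3:57 AM + 5:45 = 9:42 AM on May 10.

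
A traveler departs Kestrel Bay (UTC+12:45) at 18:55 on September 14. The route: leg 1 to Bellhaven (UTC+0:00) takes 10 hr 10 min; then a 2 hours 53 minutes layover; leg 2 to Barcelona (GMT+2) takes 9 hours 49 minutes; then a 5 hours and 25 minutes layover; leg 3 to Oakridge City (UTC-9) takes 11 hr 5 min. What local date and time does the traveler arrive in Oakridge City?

Convert departure to UTC: 18:55 − 12:45 = 06:10 UTC on Sep 14.
Add 10 hours and 10 minutes leg 1 → 16:20 UTC.
Add 2 hours 53 minutes layover in Bellhaven → 19:13 UTC.
Add 9 hours 49 minutes leg 2 → 05:02 UTC (Sep 15).
Add 5 hours 25 minutes layover in Barcelona → 10:27 UTC.
Add 11 hours 5 minutes leg 3 → 21:32 UTC.
Oakridge City is UTC−9:00, so local arrival = 21:32 − 9:00 = 12:32 on Sep 15.

12:32 on Sep 15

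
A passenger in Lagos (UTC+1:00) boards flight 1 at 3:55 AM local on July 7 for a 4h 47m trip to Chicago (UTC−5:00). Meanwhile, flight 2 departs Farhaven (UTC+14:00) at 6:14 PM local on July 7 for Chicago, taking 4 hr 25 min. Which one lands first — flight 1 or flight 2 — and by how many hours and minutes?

Flight 1 in UTC: 3:55 AM − 1:00 = 2:55 AM on Jul 7.
+4 hours and 47 minutes → arrive 7:42 AM UTC on Jul 7.
Flight 2 in UTC: 6:14 PM − 14:00 = 4:14 AM on Jul 7.
+4 hours and 25 minutes → arrive 8:39 AM UTC on Jul 7.
Flight 1 lands earlier by 57 minutes.

the first, by 57 minutes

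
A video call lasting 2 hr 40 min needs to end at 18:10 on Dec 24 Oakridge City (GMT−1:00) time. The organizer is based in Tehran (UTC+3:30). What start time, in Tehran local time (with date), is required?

20:00 on December 24

Target end time in UTC: 18:10 + 1:00 = 19:10 on Dec 24.
Subtract 2 hours and 40 minutes → start 16:30 UTC on Dec 24.
Tehran is UTC+3:30: 16:30 + 3:30 = 20:00 on Dec 24.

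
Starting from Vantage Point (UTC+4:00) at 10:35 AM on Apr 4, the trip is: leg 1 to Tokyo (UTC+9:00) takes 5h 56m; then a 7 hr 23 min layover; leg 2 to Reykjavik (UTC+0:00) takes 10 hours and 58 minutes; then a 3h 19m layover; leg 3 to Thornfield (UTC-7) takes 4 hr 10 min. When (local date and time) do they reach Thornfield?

Convert departure to UTC: 10:35 AM − 4:00 = 6:35 AM UTC on Apr 4.
Add 5 hours 56 minutes leg 1 → 12:31 PM UTC.
Add 7 hours 23 minutes layover in Tokyo → 7:54 PM UTC.
Add 10 hours 58 minutes leg 2 → 6:52 AM UTC (Apr 5).
Add 3 hours and 19 minutes layover in Reykjavik → 10:11 AM UTC.
Add 4 hours and 10 minutes leg 3 → 2:21 PM UTC.
Thornfield is UTC−7:00, so local arrival = 2:21 PM − 7:00 = 7:21 AM on Apr 5.

7:21 AM on April 5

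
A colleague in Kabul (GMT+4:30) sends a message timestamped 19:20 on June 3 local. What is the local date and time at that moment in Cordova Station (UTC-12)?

02:50 on June 3

In UTC: 19:20 − 4:30 = 14:50 on Jun 3.
Cordova Station is UTC−12:00: 14:50 − 12:00 = 02:50 on Jun 3.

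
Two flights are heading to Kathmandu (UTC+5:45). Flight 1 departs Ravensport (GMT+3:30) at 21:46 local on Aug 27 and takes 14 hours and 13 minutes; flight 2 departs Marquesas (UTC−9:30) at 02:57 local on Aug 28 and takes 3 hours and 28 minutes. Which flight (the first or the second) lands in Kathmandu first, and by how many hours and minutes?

Flight 1 in UTC: 21:46 − 3:30 = 18:16 on Aug 27.
+14 hours and 13 minutes → arrive 08:29 UTC on Aug 28.
Flight 2 in UTC: 02:57 + 9:30 = 12:27 on Aug 28.
+3 hours and 28 minutes → arrive 15:55 UTC on Aug 28.
Flight 1 lands earlier by 7 hours 26 minutes.

the first, by 7 hours 26 minutes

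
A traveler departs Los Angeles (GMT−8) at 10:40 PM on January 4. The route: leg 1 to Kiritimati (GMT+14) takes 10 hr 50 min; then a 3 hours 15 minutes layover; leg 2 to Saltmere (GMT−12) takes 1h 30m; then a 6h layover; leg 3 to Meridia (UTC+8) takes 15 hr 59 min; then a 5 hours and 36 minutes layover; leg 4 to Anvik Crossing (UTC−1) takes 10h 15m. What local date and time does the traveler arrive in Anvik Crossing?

Convert departure to UTC: 10:40 PM + 8:00 = 6:40 AM UTC on Jan 5.
Add 10 hours 50 minutes leg 1 → 5:30 PM UTC.
Add 3 hours and 15 minutes layover in Kiritimati → 8:45 PM UTC.
Add 1 hour and 30 minutes leg 2 → 10:15 PM UTC.
Add 6 hours layover in Saltmere → 4:15 AM UTC (Jan 6).
Add 15 hours and 59 minutes leg 3 → 8:14 PM UTC.
Add 5 hours 36 minutes layover in Meridia → 1:50 AM UTC (Jan 7).
Add 10 hours 15 minutes leg 4 → 12:05 PM UTC.
Anvik Crossing is UTC−1:00, so local arrival = 12:05 PM − 1:00 = 11:05 AM on Jan 7.

11:05 AM on Jan 7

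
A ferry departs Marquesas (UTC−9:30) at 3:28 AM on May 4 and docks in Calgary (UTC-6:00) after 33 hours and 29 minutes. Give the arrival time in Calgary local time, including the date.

4:27 PM on May 5

Convert departure to UTC: 3:28 AM + 9:30 = 12:58 PM UTC on May 4.
Add 33 hours and 29 minutes travel time → 10:27 PM UTC (May 5).
Calgary is UTC−6:00, so local arrival = 10:27 PM − 6:00 = 4:27 PM on May 5.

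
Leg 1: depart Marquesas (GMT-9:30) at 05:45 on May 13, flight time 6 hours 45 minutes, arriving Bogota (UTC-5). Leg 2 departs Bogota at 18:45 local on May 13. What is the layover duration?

1 hour 45 minutes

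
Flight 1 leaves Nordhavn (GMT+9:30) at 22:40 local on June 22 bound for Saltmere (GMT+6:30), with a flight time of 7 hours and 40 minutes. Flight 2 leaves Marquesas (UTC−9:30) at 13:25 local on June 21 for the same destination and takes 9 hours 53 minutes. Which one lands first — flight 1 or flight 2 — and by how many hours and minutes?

Flight 1 in UTC: 22:40 − 9:30 = 13:10 on Jun 22.
+7 hours 40 minutes → arrive 20:50 UTC on Jun 22.
Flight 2 in UTC: 13:25 + 9:30 = 22:55 on Jun 21.
+9 hours 53 minutes → arrive 08:48 UTC on Jun 22.
Flight 2 lands earlier by 12 hours 2 minutes.

the second, by 12 hours 2 minutes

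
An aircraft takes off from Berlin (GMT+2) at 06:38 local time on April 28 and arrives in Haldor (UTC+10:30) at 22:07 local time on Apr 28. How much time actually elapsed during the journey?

Departure in UTC: 06:38 − 2:00 = 04:38 on Apr 28.
Arrival in UTC: 22:07 − 10:30 = 11:37 on Apr 28.
Elapsed = 11:37 − 04:38 = 6 hours 59 minutes.

6 hours 59 minutes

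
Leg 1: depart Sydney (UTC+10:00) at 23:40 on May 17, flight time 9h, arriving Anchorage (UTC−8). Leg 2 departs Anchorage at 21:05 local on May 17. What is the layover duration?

6 hours 25 minutes

Convert departure to UTC: 23:40 − 10:00 = 13:40 UTC on May 17.
Add 9 hours flight time → 22:40 UTC.
Anchorage is UTC−8:00, so local arrival = 22:40 − 8:00 = 14:40 on May 17.
Layover = 21:05 − 14:40 = 6 hours 25 minutes.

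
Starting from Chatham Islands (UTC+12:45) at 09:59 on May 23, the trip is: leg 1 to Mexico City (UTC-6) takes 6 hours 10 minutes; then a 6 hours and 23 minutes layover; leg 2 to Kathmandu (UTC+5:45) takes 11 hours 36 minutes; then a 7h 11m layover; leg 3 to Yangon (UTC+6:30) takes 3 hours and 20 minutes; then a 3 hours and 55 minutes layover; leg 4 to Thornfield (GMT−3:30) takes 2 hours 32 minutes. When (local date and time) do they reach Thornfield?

10:51 on May 24

Convert departure to UTC: 09:59 − 12:45 = 21:14 UTC on May 22.
Add 6 hours and 10 minutes leg 1 → 03:24 UTC (May 23).
Add 6 hours and 23 minutes layover in Mexico City → 09:47 UTC.
Add 11 hours and 36 minutes leg 2 → 21:23 UTC.
Add 7 hours and 11 minutes layover in Kathmandu → 04:34 UTC (May 24).
Add 3 hours 20 minutes leg 3 → 07:54 UTC.
Add 3 hours and 55 minutes layover in Yangon → 11:49 UTC.
Add 2 hours 32 minutes leg 4 → 14:21 UTC.
Thornfield is UTC−3:30, so local arrival = 14:21 − 3:30 = 10:51 on May 24.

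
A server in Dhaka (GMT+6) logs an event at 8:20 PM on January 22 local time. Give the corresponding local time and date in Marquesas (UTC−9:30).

4:50 AM on January 22

In UTC: 8:20 PM − 6:00 = 2:20 PM on Jan 22.
Marquesas is UTC−9:30: 2:20 PM − 9:30 = 4:50 AM on Jan 22.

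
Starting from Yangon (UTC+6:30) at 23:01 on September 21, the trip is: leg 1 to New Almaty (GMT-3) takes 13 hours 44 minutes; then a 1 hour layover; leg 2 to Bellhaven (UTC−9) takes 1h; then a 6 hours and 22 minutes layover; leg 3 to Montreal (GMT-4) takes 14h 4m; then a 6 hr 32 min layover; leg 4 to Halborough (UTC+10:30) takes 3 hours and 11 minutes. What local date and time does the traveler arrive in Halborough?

Convert departure to UTC: 23:01 − 6:30 = 16:31 UTC on Sep 21.
Add 13 hours and 44 minutes leg 1 → 06:15 UTC (Sep 22).
Add 1 hour layover in New Almaty → 07:15 UTC.
Add 1 hour leg 2 → 08:15 UTC.
Add 6 hours and 22 minutes layover in Bellhaven → 14:37 UTC.
Add 14 hours 4 minutes leg 3 → 04:41 UTC (Sep 23).
Add 6 hours 32 minutes layover in Montreal → 11:13 UTC.
Add 3 hours 11 minutes leg 4 → 14:24 UTC.
Halborough is UTC+10:30, so local arrival = 14:24 + 10:30 = 00:54 on Sep 24.

00:54 on September 24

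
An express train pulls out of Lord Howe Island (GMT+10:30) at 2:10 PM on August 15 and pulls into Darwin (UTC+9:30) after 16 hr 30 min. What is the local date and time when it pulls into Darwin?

Convert departure to UTC: 2:10 PM − 10:30 = 3:40 AM UTC on Aug 15.
Add 16 hours 30 minutes travel time → 8:10 PM UTC.
Darwin is UTC+9:30, so local arrival = 8:10 PM + 9:30 = 5:40 AM on Aug 16.

5:40 AM on August 16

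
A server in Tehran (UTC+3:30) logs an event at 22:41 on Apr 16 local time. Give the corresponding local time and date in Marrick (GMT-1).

In UTC: 22:41 − 3:30 = 19:11 on Apr 16.
Marrick is UTC−1:00: 19:11 − 1:00 = 18:11 on Apr 16.

18:11 on April 16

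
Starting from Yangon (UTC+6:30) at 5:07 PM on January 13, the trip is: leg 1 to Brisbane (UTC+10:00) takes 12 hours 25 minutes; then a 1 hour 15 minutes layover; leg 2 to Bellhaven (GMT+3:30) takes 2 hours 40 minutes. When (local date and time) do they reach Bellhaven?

6:27 AM on January 14

Convert departure to UTC: 5:07 PM − 6:30 = 10:37 AM UTC on Jan 13.
Add 12 hours and 25 minutes leg 1 → 11:02 PM UTC.
Add 1 hour and 15 minutes layover in Brisbane → 12:17 AM UTC (Jan 14).
Add 2 hours 40 minutes leg 2 → 2:57 AM UTC.
Bellhaven is UTC+3:30, so local arrival = 2:57 AM + 3:30 = 6:27 AM on Jan 14.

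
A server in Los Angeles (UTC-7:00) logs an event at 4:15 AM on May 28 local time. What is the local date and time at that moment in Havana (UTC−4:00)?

In UTC: 4:15 AM + 7:00 = 11:15 AM on May 28.
Havana is UTC−4:00: 11:15 AM − 4:00 = 7:15 AM on May 28.

7:15 AM on May 28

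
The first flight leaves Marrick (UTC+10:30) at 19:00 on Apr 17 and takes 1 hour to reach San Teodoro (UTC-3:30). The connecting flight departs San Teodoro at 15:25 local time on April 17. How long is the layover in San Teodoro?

Convert departure to UTC: 19:00 − 10:30 = 08:30 UTC on Apr 17.
Add 1 hour flight time → 09:30 UTC.
San Teodoro is UTC−3:30, so local arrival = 09:30 − 3:30 = 06:00 on Apr 17.
Layover = 15:25 − 06:00 = 9 hours 25 minutes.

9 hours 25 minutes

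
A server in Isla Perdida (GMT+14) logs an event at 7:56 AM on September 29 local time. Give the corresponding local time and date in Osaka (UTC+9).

2:56 AM on September 29

In UTC: 7:56 AM − 14:00 = 5:56 PM on Sep 28.
Osaka is UTC+9:00: 5:56 PM + 9:00 = 2:56 AM on Sep 29.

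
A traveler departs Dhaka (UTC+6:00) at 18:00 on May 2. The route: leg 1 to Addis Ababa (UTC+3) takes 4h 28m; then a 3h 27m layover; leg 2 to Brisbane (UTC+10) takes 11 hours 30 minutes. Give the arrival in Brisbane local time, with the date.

17:25 on May 3

Convert departure to UTC: 18:00 − 6:00 = 12:00 UTC on May 2.
Add 4 hours and 28 minutes leg 1 → 16:28 UTC.
Add 3 hours 27 minutes layover in Addis Ababa → 19:55 UTC.
Add 11 hours and 30 minutes leg 2 → 07:25 UTC (May 3).
Brisbane is UTC+10:00, so local arrival = 07:25 + 10:00 = 17:25 on May 3.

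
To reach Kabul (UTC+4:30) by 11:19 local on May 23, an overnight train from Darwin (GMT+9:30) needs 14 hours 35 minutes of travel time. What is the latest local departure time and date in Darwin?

Target arrival in UTC: 11:19 − 4:30 = 06:49 on May 23.
Subtract 14 hours 35 minutes → departure 16:14 UTC on May 22.
Darwin is UTC+9:30: 16:14 + 9:30 = 01:44 on May 23.

01:44 on May 23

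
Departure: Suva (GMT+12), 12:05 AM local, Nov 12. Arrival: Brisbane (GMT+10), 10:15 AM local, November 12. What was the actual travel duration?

12 hours 10 minutes

Departure in UTC: 12:05 AM − 12:00 = 12:05 PM on Nov 11.
Arrival in UTC: 10:15 AM − 10:00 = 12:15 AM on Nov 12.
Elapsed = 12:15 AM − 12:05 PM (+1 day) = 12 hours 10 minutes.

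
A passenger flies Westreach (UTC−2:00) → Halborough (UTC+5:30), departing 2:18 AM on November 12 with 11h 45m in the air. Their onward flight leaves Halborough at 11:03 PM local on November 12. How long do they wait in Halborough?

Convert departure to UTC: 2:18 AM + 2:00 = 4:18 AM UTC on Nov 12.
Add 11 hours and 45 minutes flight time → 4:03 PM UTC.
Halborough is UTC+5:30, so local arrival = 4:03 PM + 5:30 = 9:33 PM on Nov 12.
Layover = 11:03 PM − 9:33 PM = 1 hour 30 minutes.

1 hour 30 minutes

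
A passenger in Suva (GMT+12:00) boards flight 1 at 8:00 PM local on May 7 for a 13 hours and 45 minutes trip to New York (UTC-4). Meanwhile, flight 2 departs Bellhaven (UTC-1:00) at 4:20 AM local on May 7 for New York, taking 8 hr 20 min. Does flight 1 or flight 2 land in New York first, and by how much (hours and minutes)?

Flight 1 in UTC: 8:00 PM − 12:00 = 8:00 AM on May 7.
+13 hours and 45 minutes → arrive 9:45 PM UTC on May 7.
Flight 2 in UTC: 4:20 AM + 1:00 = 5:20 AM on May 7.
+8 hours and 20 minutes → arrive 1:40 PM UTC on May 7.
Flight 2 lands earlier by 8 hours 5 minutes.

the second, by 8 hours 5 minutes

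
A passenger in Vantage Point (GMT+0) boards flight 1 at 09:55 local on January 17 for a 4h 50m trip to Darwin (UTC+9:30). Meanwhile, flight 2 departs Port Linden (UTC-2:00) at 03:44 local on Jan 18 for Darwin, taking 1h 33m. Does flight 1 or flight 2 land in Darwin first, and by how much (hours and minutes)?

Flight 1 departs at 09:55 UTC (Jan 17).
+4 hours 50 minutes → arrive 14:45 UTC on Jan 17.
Flight 2 in UTC: 03:44 + 2:00 = 05:44 on Jan 18.
+1 hour 33 minutes → arrive 07:17 UTC on Jan 18.
Flight 1 lands earlier by 16 hours 32 minutes.

the first, by 16 hours 32 minutes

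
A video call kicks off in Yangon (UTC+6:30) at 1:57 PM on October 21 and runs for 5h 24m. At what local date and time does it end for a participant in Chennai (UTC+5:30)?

Convert start to UTC: 1:57 PM − 6:30 = 7:27 AM UTC on Oct 21.
Add 5 hours and 24 minutes duration → 12:51 PM UTC.
Chennai is UTC+5:30, so local end time = 12:51 PM + 5:30 = 6:21 PM on Oct 21.

6:21 PM on October 21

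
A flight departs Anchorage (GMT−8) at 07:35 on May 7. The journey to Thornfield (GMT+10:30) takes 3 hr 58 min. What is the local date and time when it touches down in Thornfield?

06:03 on May 8

Convert departure to UTC: 07:35 + 8:00 = 15:35 UTC on May 7.
Add 3 hours and 58 minutes travel time → 19:33 UTC.
Thornfield is UTC+10:30, so local arrival = 19:33 + 10:30 = 06:03 on May 8.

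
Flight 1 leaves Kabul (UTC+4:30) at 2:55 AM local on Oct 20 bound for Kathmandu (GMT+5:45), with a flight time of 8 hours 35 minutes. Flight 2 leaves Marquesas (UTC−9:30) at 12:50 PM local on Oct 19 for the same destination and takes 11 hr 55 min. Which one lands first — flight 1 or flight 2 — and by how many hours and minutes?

Flight 1 in UTC: 2:55 AM − 4:30 = 10:25 PM on Oct 19.
+8 hours and 35 minutes → arrive 7:00 AM UTC on Oct 20.
Flight 2 in UTC: 12:50 PM + 9:30 = 10:20 PM on Oct 19.
+11 hours and 55 minutes → arrive 10:15 AM UTC on Oct 20.
Flight 1 lands earlier by 3 hours 15 minutes.

the first, by 3 hours 15 minutes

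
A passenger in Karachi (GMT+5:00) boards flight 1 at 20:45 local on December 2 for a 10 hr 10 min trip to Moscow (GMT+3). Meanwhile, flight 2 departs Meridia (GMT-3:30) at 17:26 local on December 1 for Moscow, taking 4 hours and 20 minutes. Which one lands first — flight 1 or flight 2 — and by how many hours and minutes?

the second, by 24 hours 39 minutes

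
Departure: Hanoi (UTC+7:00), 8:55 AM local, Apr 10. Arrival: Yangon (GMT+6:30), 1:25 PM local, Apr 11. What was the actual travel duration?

29 hours

Departure in UTC: 8:55 AM − 7:00 = 1:55 AM on Apr 10.
Arrival in UTC: 1:25 PM − 6:30 = 6:55 AM on Apr 11.
Elapsed = 6:55 AM − 1:55 AM (+1 day) = 29 hours.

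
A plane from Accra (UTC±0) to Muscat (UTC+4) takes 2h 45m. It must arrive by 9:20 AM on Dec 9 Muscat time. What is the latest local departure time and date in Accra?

2:35 AM on December 9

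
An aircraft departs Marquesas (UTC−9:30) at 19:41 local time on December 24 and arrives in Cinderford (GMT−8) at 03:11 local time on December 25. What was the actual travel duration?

6 hours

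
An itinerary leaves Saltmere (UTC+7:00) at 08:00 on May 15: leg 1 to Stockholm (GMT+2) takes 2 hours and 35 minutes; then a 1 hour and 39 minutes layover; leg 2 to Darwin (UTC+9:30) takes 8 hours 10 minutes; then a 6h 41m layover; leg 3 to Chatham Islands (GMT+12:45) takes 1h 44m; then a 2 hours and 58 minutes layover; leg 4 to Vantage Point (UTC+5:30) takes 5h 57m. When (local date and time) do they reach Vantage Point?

Convert departure to UTC: 08:00 − 7:00 = 01:00 UTC on May 15.
Add 2 hours and 35 minutes leg 1 → 03:35 UTC.
Add 1 hour 39 minutes layover in Stockholm → 05:14 UTC.
Add 8 hours and 10 minutes leg 2 → 13:24 UTC.
Add 6 hours 41 minutes layover in Darwin → 20:05 UTC.
Add 1 hour 44 minutes leg 3 → 21:49 UTC.
Add 2 hours and 58 minutes layover in Chatham Islands → 00:47 UTC (May 16).
Add 5 hours 57 minutes leg 4 → 06:44 UTC.
Vantage Point is UTC+5:30, so local arrival = 06:44 + 5:30 = 12:14 on May 16.

12:14 on May 16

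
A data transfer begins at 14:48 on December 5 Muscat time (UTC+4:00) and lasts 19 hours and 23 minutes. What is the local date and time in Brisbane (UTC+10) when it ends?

Convert start to UTC: 14:48 − 4:00 = 10:48 UTC on Dec 5.
Add 19 hours 23 minutes duration → 06:11 UTC (Dec 6).
Brisbane is UTC+10:00, so local end time = 06:11 + 10:00 = 16:11 on Dec 6.

16:11 on December 6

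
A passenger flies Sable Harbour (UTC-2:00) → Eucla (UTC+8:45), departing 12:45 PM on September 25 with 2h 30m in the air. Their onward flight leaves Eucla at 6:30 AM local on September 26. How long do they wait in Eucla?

Convert departure to UTC: 12:45 PM + 2:00 = 2:45 PM UTC on Sep 25.
Add 2 hours and 30 minutes flight time → 5:15 PM UTC.
Eucla is UTC+8:45, so local arrival = 5:15 PM + 8:45 = 2:00 AM on Sep 26.
Layover = 6:30 AM − 2:00 AM = 4 hours 30 minutes.

4 hours 30 minutes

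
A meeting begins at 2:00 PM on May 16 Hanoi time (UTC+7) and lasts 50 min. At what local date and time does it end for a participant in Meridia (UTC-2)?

5:50 AM on May 16

Convert start to UTC: 2:00 PM − 7:00 = 7:00 AM UTC on May 16.
Add 50 minutes duration → 7:50 AM UTC.
Meridia is UTC−2:00, so local end time = 7:50 AM − 2:00 = 5:50 AM on May 16.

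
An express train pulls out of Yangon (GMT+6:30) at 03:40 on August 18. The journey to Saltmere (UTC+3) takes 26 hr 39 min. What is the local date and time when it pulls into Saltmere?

02:49 on Aug 19

Convert departure to UTC: 03:40 − 6:30 = 21:10 UTC on Aug 17.
Add 26 hours 39 minutes travel time → 23:49 UTC (Aug 18).
Saltmere is UTC+3:00, so local arrival = 23:49 + 3:00 = 02:49 on Aug 19.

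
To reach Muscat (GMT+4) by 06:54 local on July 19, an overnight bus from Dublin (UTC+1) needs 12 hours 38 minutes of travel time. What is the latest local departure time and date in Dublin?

Target arrival in UTC: 06:54 − 4:00 = 02:54 on Jul 19.
Subtract 12 hours and 38 minutes → departure 14:16 UTC on Jul 18.
Dublin is UTC+1:00: 14:16 + 1:00 = 15:16 on Jul 18.

15:16 on July 18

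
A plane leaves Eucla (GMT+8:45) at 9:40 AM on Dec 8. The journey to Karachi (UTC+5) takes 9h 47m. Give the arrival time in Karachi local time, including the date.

Karachi is 3:45 behind Eucla.
After 9 hours and 47 minutes it is 7:27 PM in Eucla.
Shift by the zone difference: 7:27 PM − 3:45 = 3:42 PM on Dec 8 in Karachi.

3:42 PM on Dec 8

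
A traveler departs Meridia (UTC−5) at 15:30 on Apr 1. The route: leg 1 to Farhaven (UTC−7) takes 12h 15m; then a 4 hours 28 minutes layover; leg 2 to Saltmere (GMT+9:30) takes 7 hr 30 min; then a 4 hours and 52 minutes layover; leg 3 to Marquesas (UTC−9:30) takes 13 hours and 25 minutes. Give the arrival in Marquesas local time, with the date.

05:30 on April 3

Convert departure to UTC: 15:30 + 5:00 = 20:30 UTC on Apr 1.
Add 12 hours 15 minutes leg 1 → 08:45 UTC (Apr 2).
Add 4 hours 28 minutes layover in Farhaven → 13:13 UTC.
Add 7 hours and 30 minutes leg 2 → 20:43 UTC.
Add 4 hours 52 minutes layover in Saltmere → 01:35 UTC (Apr 3).
Add 13 hours 25 minutes leg 3 → 15:00 UTC.
Marquesas is UTC−9:30, so local arrival = 15:00 − 9:30 = 05:30 on Apr 3.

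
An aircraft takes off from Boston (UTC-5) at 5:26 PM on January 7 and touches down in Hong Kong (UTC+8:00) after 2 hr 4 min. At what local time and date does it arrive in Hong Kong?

8:30 AM on January 8

Hong Kong is 13:00 ahead of Boston.
After 2 hours and 4 minutes it is 7:30 PM in Boston.
Shift by the zone difference: 7:30 PM + 13:00 = 8:30 AM on Jan 8 in Hong Kong.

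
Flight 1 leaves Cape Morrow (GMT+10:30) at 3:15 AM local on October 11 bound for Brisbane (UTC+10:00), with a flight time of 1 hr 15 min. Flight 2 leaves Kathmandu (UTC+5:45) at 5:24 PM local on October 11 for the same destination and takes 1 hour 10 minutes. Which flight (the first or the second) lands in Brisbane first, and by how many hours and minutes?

Flight 1 in UTC: 3:15 AM − 10:30 = 4:45 PM on Oct 10.
+1 hour and 15 minutes → arrive 6:00 PM UTC on Oct 10.
Flight 2 in UTC: 5:24 PM − 5:45 = 11:39 AM on Oct 11.
+1 hour and 10 minutes → arrive 12:49 PM UTC on Oct 11.
Flight 1 lands earlier by 18 hours 49 minutes.

the first, by 18 hours 49 minutes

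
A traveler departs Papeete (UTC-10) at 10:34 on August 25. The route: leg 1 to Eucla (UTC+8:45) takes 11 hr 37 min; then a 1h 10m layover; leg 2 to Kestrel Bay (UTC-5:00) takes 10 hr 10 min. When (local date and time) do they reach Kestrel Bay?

14:31 on Aug 26

Convert departure to UTC: 10:34 + 10:00 = 20:34 UTC on Aug 25.
Add 11 hours and 37 minutes leg 1 → 08:11 UTC (Aug 26).
Add 1 hour 10 minutes layover in Eucla → 09:21 UTC.
Add 10 hours and 10 minutes leg 2 → 19:31 UTC.
Kestrel Bay is UTC−5:00, so local arrival = 19:31 − 5:00 = 14:31 on Aug 26.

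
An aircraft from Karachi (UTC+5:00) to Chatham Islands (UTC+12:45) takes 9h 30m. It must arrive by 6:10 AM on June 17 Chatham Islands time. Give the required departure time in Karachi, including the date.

12:55 PM on Jun 16

Target arrival in UTC: 6:10 AM − 12:45 = 5:25 PM on Jun 16.
Subtract 9 hours 30 minutes → departure 7:55 AM UTC on Jun 16.
Karachi is UTC+5:00: 7:55 AM + 5:00 = 12:55 PM on Jun 16.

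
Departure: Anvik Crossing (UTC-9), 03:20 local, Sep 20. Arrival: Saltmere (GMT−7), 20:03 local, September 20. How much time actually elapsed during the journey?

Departure in UTC: 03:20 + 9:00 = 12:20 on Sep 20.
Arrival in UTC: 20:03 + 7:00 = 03:03 on Sep 21.
Elapsed = 03:03 − 12:20 (+1 day) = 14 hours 43 minutes.

14 hours 43 minutes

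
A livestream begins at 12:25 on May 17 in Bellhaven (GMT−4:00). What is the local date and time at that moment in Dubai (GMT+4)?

In UTC: 12:25 + 4:00 = 16:25 on May 17.
Dubai is UTC+4:00: 16:25 + 4:00 = 20:25 on May 17.

20:25 on May 17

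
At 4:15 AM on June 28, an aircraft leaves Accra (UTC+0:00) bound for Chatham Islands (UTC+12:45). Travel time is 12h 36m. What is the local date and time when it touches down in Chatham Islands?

Accra is at UTC+0, so departure is already 4:15 AM UTC on Jun 28.
Add 12 hours 36 minutes travel time → 4:51 PM UTC.
Chatham Islands is UTC+12:45, so local arrival = 4:51 PM + 12:45 = 5:36 AM on Jun 29.

5:36 AM on June 29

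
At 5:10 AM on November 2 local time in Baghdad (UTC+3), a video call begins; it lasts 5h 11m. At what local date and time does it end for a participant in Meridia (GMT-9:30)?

9:51 PM on November 1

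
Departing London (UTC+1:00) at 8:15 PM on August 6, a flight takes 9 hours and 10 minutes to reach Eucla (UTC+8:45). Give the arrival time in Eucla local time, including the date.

Convert departure to UTC: 8:15 PM − 1:00 = 7:15 PM UTC on Aug 6.
Add 9 hours and 10 minutes travel time → 4:25 AM UTC (Aug 7).
Eucla is UTC+8:45, so local arrival = 4:25 AM + 8:45 = 1:10 PM on Aug 7.

1:10 PM on Aug 7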